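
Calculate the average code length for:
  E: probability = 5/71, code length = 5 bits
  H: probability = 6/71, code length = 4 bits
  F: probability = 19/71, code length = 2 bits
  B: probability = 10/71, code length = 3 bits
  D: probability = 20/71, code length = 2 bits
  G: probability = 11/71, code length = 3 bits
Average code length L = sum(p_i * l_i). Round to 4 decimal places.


Weighted contributions p_i * l_i:
  E: (5/71) * 5 = 25/71
  H: (6/71) * 4 = 24/71
  F: (19/71) * 2 = 38/71
  B: (10/71) * 3 = 30/71
  D: (20/71) * 2 = 40/71
  G: (11/71) * 3 = 33/71
Sum = (25 + 24 + 38 + 30 + 40 + 33)/71 = 190/71

L = 190/71 = 2.6761 bits/symbol


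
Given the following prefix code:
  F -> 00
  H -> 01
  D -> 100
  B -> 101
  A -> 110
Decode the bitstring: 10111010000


Decoding step by step:
Bits 101 -> B
Bits 110 -> A
Bits 100 -> D
Bits 00 -> F


Decoded message: BADF


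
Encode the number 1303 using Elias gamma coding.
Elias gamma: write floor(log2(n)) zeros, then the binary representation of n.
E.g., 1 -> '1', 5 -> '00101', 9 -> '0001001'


num_bits = floor(log2(1303)) + 1 = 11
leading_zeros = num_bits - 1 = 10
binary(1303) = 10100010111

Elias gamma(1303) = '0000000000' + '10100010111' = 000000000010100010111 (21 bits)


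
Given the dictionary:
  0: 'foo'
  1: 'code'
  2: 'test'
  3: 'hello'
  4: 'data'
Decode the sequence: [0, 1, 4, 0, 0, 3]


Look up each index in the dictionary:
  0 -> 'foo'
  1 -> 'code'
  4 -> 'data'
  0 -> 'foo'
  0 -> 'foo'
  3 -> 'hello'

Decoded: "foo code data foo foo hello"


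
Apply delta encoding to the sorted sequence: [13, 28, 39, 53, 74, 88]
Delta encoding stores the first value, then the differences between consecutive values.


First value: 13
Deltas:
  28 - 13 = 15
  39 - 28 = 11
  53 - 39 = 14
  74 - 53 = 21
  88 - 74 = 14


Delta encoded: [13, 15, 11, 14, 21, 14]


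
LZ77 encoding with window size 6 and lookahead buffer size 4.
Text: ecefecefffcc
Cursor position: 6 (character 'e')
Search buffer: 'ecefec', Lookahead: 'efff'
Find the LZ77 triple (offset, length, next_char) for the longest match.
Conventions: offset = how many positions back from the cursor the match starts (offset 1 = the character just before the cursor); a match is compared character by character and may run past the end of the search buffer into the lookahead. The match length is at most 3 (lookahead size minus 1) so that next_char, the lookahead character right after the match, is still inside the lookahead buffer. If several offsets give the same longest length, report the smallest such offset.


Try each offset into the search buffer:
  offset=1 (pos 5, char 'c'): match length 0
  offset=2 (pos 4, char 'e'): match length 1
  offset=3 (pos 3, char 'f'): match length 0
  offset=4 (pos 2, char 'e'): match length 2
  offset=5 (pos 1, char 'c'): match length 0
  offset=6 (pos 0, char 'e'): match length 1
Longest match has length 2 at offset 4.
next_char = character at position 6 + 2 = 8 -> 'f'

Best match: offset=4, length=2 (matching 'ef' starting at position 2)
LZ77 triple: (4, 2, 'f')


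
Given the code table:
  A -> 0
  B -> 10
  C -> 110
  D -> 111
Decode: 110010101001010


Decoding:
110 -> C
0 -> A
10 -> B
10 -> B
10 -> B
0 -> A
10 -> B
10 -> B


Result: CABBBABB


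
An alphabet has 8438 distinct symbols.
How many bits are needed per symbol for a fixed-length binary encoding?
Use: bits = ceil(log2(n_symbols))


log2(8438) = 13.0427
Bracket: 2^13 = 8192 < 8438 <= 2^14 = 16384
So ceil(log2(8438)) = 14

bits = ceil(log2(8438)) = ceil(13.0427) = 14 bits


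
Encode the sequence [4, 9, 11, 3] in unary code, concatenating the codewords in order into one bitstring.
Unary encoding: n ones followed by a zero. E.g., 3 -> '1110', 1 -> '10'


Encode each number as n ones followed by a terminating 0:
  4 -> 11110 (5 bits)
  9 -> 1111111110 (10 bits)
  11 -> 111111111110 (12 bits)
  3 -> 1110 (4 bits)
Total length = 5 + 10 + 12 + 4 = 31 bits.

Unary([4, 9, 11, 3]) = 1111011111111101111111111101110 (31 bits)


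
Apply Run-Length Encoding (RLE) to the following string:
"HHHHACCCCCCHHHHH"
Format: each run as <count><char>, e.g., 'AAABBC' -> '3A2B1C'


Scanning runs left to right:
  i=0: run of 'H' x 4 -> '4H'
  i=4: run of 'A' x 1 -> '1A'
  i=5: run of 'C' x 6 -> '6C'
  i=11: run of 'H' x 5 -> '5H'

RLE = 4H1A6C5H


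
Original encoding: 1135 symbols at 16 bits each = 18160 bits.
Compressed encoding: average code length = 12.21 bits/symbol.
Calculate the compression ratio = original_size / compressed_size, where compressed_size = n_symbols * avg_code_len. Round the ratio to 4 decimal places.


original_size = n_symbols * orig_bits = 1135 * 16 = 18160 bits
compressed_size = n_symbols * avg_code_len = 1135 * 12.21 = 13858.35 bits
ratio = original_size / compressed_size = 18160 / 13858.35 = 1.3104

Compression ratio = 1.3104


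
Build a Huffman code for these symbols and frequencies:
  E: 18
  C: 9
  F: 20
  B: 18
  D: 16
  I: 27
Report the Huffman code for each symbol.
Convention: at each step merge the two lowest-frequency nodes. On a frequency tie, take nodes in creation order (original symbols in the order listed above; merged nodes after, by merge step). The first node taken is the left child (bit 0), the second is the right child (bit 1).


Huffman tree construction:
Step 1: Merge C(9) + D(16) = 25
Step 2: Merge E(18) + B(18) = 36
Step 3: Merge F(20) + (C+D)(25) = 45
Step 4: Merge I(27) + (E+B)(36) = 63
Step 5: Merge (F+(C+D))(45) + (I+(E+B))(63) = 108
Read each symbol's code off the tree from the root (left child = 0, right child = 1).

Codes:
  E: 110 (length 3)
  C: 010 (length 3)
  F: 00 (length 2)
  B: 111 (length 3)
  D: 011 (length 3)
  I: 10 (length 2)
Average code length: 277/108 = 2.5648 bits/symbol


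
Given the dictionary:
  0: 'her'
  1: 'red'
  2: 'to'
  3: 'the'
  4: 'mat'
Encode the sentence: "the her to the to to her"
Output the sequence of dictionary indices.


Look up each word in the dictionary:
  'the' -> 3
  'her' -> 0
  'to' -> 2
  'the' -> 3
  'to' -> 2
  'to' -> 2
  'her' -> 0

Encoded: [3, 0, 2, 3, 2, 2, 0]


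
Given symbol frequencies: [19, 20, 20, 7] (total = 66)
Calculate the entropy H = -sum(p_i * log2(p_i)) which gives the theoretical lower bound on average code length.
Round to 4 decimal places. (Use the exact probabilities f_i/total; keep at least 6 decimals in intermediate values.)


Per-symbol terms -p_i * log2(p_i) with p_i = f_i/66:
  p = 19/66 = 0.287879: log2(p) = -1.796467, -p*log2(p) = 0.517165
  p = 20/66 = 0.303030: log2(p) = -1.722466, -p*log2(p) = 0.521959
  p = 20/66 = 0.303030: log2(p) = -1.722466, -p*log2(p) = 0.521959
  p = 7/66 = 0.106061: log2(p) = -3.237039, -p*log2(p) = 0.343322
H = 0.517165 + 0.521959 + 0.521959 + 0.343322 = 1.904405

H = 1.9044 bits/symbol


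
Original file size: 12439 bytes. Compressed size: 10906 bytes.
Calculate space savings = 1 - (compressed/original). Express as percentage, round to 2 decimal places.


ratio = compressed/original = 10906/12439 = 0.876759
savings = 1 - ratio = 1 - 0.876759 = 0.123241
as a percentage: 0.123241 * 100 = 12.32%

Space savings = 1 - 10906/12439 = 12.32%


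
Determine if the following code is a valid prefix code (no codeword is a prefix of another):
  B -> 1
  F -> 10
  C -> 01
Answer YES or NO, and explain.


Checking each pair (does one codeword prefix another?):
  B='1' vs F='10': prefix -- VIOLATION

NO -- this is NOT a valid prefix code. B (1) is a prefix of F (10).


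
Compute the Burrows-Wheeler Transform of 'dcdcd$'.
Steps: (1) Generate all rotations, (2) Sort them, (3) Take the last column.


Rotations (sorted):
  0: $dcdcd -> last char: d
  1: cd$dcd -> last char: d
  2: cdcd$d -> last char: d
  3: d$dcdc -> last char: c
  4: dcd$dc -> last char: c
  5: dcdcd$ -> last char: $


BWT = dddcc$


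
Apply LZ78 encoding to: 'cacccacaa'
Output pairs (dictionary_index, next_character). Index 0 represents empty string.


LZ78 encoding steps:
Dictionary: {0: ''}
Step 1: w='' (idx 0), next='c' -> output (0, 'c'), add 'c' as idx 1
Step 2: w='' (idx 0), next='a' -> output (0, 'a'), add 'a' as idx 2
Step 3: w='c' (idx 1), next='c' -> output (1, 'c'), add 'cc' as idx 3
Step 4: w='c' (idx 1), next='a' -> output (1, 'a'), add 'ca' as idx 4
Step 5: w='ca' (idx 4), next='a' -> output (4, 'a'), add 'caa' as idx 5


Encoded: [(0, 'c'), (0, 'a'), (1, 'c'), (1, 'a'), (4, 'a')]


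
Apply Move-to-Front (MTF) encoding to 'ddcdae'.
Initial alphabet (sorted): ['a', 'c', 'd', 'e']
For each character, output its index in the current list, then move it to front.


MTF encoding:
'd': index 2 in ['a', 'c', 'd', 'e'] -> ['d', 'a', 'c', 'e']
'd': index 0 in ['d', 'a', 'c', 'e'] -> ['d', 'a', 'c', 'e']
'c': index 2 in ['d', 'a', 'c', 'e'] -> ['c', 'd', 'a', 'e']
'd': index 1 in ['c', 'd', 'a', 'e'] -> ['d', 'c', 'a', 'e']
'a': index 2 in ['d', 'c', 'a', 'e'] -> ['a', 'd', 'c', 'e']
'e': index 3 in ['a', 'd', 'c', 'e'] -> ['e', 'a', 'd', 'c']


Output: [2, 0, 2, 1, 2, 3]


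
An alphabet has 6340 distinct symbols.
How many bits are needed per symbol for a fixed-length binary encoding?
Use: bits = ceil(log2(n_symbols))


log2(6340) = 12.6303
Bracket: 2^12 = 4096 < 6340 <= 2^13 = 8192
So ceil(log2(6340)) = 13

bits = ceil(log2(6340)) = ceil(12.6303) = 13 bits


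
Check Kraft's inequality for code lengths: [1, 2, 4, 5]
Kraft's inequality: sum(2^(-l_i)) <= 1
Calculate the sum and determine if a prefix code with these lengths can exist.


Sum = 2^(-1) + 2^(-2) + 2^(-4) + 2^(-5)
    = 0.5 + 0.25 + 0.0625 + 0.03125
    = 27/32 = 0.84375
Since 0.84375 <= 1, Kraft's inequality IS satisfied.
A prefix code with these lengths CAN exist.

Kraft sum = 0.84375. Satisfied.


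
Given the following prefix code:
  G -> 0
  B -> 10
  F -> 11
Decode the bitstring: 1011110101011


Decoding step by step:
Bits 10 -> B
Bits 11 -> F
Bits 11 -> F
Bits 0 -> G
Bits 10 -> B
Bits 10 -> B
Bits 11 -> F


Decoded message: BFFGBBF


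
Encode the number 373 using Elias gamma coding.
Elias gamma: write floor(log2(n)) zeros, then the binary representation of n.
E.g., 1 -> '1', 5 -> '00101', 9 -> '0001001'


num_bits = floor(log2(373)) + 1 = 9
leading_zeros = num_bits - 1 = 8
binary(373) = 101110101

Elias gamma(373) = '00000000' + '101110101' = 00000000101110101 (17 bits)


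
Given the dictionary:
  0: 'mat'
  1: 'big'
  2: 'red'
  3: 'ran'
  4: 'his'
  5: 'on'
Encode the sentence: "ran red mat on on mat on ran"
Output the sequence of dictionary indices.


Look up each word in the dictionary:
  'ran' -> 3
  'red' -> 2
  'mat' -> 0
  'on' -> 5
  'on' -> 5
  'mat' -> 0
  'on' -> 5
  'ran' -> 3

Encoded: [3, 2, 0, 5, 5, 0, 5, 3]


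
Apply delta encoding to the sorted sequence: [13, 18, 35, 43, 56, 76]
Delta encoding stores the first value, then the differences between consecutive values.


First value: 13
Deltas:
  18 - 13 = 5
  35 - 18 = 17
  43 - 35 = 8
  56 - 43 = 13
  76 - 56 = 20


Delta encoded: [13, 5, 17, 8, 13, 20]


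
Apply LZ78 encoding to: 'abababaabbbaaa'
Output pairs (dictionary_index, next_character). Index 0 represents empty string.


LZ78 encoding steps:
Dictionary: {0: ''}
Step 1: w='' (idx 0), next='a' -> output (0, 'a'), add 'a' as idx 1
Step 2: w='' (idx 0), next='b' -> output (0, 'b'), add 'b' as idx 2
Step 3: w='a' (idx 1), next='b' -> output (1, 'b'), add 'ab' as idx 3
Step 4: w='ab' (idx 3), next='a' -> output (3, 'a'), add 'aba' as idx 4
Step 5: w='ab' (idx 3), next='b' -> output (3, 'b'), add 'abb' as idx 5
Step 6: w='b' (idx 2), next='a' -> output (2, 'a'), add 'ba' as idx 6
Step 7: w='a' (idx 1), next='a' -> output (1, 'a'), add 'aa' as idx 7


Encoded: [(0, 'a'), (0, 'b'), (1, 'b'), (3, 'a'), (3, 'b'), (2, 'a'), (1, 'a')]


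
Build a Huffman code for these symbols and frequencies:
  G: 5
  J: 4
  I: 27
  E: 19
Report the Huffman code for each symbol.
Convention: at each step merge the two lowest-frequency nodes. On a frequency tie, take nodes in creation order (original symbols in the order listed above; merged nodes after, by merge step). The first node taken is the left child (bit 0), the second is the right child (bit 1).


Huffman tree construction:
Step 1: Merge J(4) + G(5) = 9
Step 2: Merge (J+G)(9) + E(19) = 28
Step 3: Merge I(27) + ((J+G)+E)(28) = 55
Read each symbol's code off the tree from the root (left child = 0, right child = 1).

Codes:
  G: 101 (length 3)
  J: 100 (length 3)
  I: 0 (length 1)
  E: 11 (length 2)
Average code length: 92/55 = 1.6727 bits/symbol


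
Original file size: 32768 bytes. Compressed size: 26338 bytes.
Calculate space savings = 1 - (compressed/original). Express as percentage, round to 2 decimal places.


ratio = compressed/original = 26338/32768 = 0.803772
savings = 1 - ratio = 1 - 0.803772 = 0.196228
as a percentage: 0.196228 * 100 = 19.62%

Space savings = 1 - 26338/32768 = 19.62%


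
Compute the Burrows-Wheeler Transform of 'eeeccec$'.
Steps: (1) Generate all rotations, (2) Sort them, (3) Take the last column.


Rotations (sorted):
  0: $eeeccec -> last char: c
  1: c$eeecce -> last char: e
  2: ccec$eee -> last char: e
  3: cec$eeec -> last char: c
  4: ec$eeecc -> last char: c
  5: eccec$ee -> last char: e
  6: eeccec$e -> last char: e
  7: eeeccec$ -> last char: $


BWT = ceeccee$


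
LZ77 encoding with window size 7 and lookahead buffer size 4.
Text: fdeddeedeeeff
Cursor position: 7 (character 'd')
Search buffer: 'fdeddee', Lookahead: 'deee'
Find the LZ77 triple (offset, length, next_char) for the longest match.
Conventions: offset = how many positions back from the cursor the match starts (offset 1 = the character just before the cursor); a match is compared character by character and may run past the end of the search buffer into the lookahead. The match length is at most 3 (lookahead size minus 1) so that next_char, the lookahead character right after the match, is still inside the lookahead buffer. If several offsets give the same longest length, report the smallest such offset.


Try each offset into the search buffer:
  offset=1 (pos 6, char 'e'): match length 0
  offset=2 (pos 5, char 'e'): match length 0
  offset=3 (pos 4, char 'd'): match length 3
  offset=4 (pos 3, char 'd'): match length 1
  offset=5 (pos 2, char 'e'): match length 0
  offset=6 (pos 1, char 'd'): match length 2
  offset=7 (pos 0, char 'f'): match length 0
Longest match has length 3 at offset 3.
next_char = character at position 7 + 3 = 10 -> 'e'

Best match: offset=3, length=3 (matching 'dee' starting at position 4)
LZ77 triple: (3, 3, 'e')


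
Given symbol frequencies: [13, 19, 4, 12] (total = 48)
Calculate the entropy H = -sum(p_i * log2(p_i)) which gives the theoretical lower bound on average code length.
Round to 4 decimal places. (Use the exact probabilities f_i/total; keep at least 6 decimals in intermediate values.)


Per-symbol terms -p_i * log2(p_i) with p_i = f_i/48:
  p = 13/48 = 0.270833: log2(p) = -1.884523, -p*log2(p) = 0.510392
  p = 19/48 = 0.395833: log2(p) = -1.337035, -p*log2(p) = 0.529243
  p = 4/48 = 0.083333: log2(p) = -3.584963, -p*log2(p) = 0.298747
  p = 12/48 = 0.250000: log2(p) = -2.000000, -p*log2(p) = 0.500000
H = 0.510392 + 0.529243 + 0.298747 + 0.500000 = 1.838382

H = 1.8384 bits/symbol


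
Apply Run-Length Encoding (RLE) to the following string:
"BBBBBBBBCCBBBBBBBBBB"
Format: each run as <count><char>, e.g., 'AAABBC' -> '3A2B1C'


Scanning runs left to right:
  i=0: run of 'B' x 8 -> '8B'
  i=8: run of 'C' x 2 -> '2C'
  i=10: run of 'B' x 10 -> '10B'

RLE = 8B2C10B


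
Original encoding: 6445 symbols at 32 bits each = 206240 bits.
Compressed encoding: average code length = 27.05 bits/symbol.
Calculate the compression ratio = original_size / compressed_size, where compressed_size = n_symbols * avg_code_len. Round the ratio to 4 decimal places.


original_size = n_symbols * orig_bits = 6445 * 32 = 206240 bits
compressed_size = n_symbols * avg_code_len = 6445 * 27.05 = 174337.25 bits
ratio = original_size / compressed_size = 206240 / 174337.25 = 1.183

Compression ratio = 1.183


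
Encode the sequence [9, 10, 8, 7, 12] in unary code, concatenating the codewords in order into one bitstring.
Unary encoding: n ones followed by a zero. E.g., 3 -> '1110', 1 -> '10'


Encode each number as n ones followed by a terminating 0:
  9 -> 1111111110 (10 bits)
  10 -> 11111111110 (11 bits)
  8 -> 111111110 (9 bits)
  7 -> 11111110 (8 bits)
  12 -> 1111111111110 (13 bits)
Total length = 10 + 11 + 9 + 8 + 13 = 51 bits.

Unary([9, 10, 8, 7, 12]) = 111111111011111111110111111110111111101111111111110 (51 bits)


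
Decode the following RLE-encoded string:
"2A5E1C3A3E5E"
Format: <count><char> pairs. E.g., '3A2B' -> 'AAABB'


Expanding each <count><char> pair:
  2A -> 'AA'
  5E -> 'EEEEE'
  1C -> 'C'
  3A -> 'AAA'
  3E -> 'EEE'
  5E -> 'EEEEE'

Decoded = AAEEEEECAAAEEEEEEEE


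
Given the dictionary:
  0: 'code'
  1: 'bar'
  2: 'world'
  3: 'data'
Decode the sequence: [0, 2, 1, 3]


Look up each index in the dictionary:
  0 -> 'code'
  2 -> 'world'
  1 -> 'bar'
  3 -> 'data'

Decoded: "code world bar data"


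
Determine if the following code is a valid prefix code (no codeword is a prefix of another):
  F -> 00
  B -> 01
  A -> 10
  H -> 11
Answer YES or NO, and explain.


Checking each pair (does one codeword prefix another?):
  F='00' vs B='01': no prefix
  F='00' vs A='10': no prefix
  F='00' vs H='11': no prefix
  B='01' vs F='00': no prefix
  B='01' vs A='10': no prefix
  B='01' vs H='11': no prefix
  A='10' vs F='00': no prefix
  A='10' vs B='01': no prefix
  A='10' vs H='11': no prefix
  H='11' vs F='00': no prefix
  H='11' vs B='01': no prefix
  H='11' vs A='10': no prefix
No violation found over all pairs.

YES -- this is a valid prefix code. No codeword is a prefix of any other codeword.


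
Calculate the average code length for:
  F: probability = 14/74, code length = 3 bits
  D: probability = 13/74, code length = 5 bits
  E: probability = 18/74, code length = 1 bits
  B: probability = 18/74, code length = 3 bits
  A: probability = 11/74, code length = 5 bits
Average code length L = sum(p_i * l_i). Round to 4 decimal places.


Weighted contributions p_i * l_i:
  F: (14/74) * 3 = 42/74
  D: (13/74) * 5 = 65/74
  E: (18/74) * 1 = 18/74
  B: (18/74) * 3 = 54/74
  A: (11/74) * 5 = 55/74
Sum = (42 + 65 + 18 + 54 + 55)/74 = 234/74

L = 234/74 = 3.1622 bits/symbol


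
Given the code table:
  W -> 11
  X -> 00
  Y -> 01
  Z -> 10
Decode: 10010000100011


Decoding:
10 -> Z
01 -> Y
00 -> X
00 -> X
10 -> Z
00 -> X
11 -> W


Result: ZYXXZXW


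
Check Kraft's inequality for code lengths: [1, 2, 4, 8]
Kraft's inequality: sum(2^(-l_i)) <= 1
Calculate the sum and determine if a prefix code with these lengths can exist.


Sum = 2^(-1) + 2^(-2) + 2^(-4) + 2^(-8)
    = 0.5 + 0.25 + 0.0625 + 0.00390625
    = 209/256 = 0.81640625
Since 0.81640625 <= 1, Kraft's inequality IS satisfied.
A prefix code with these lengths CAN exist.

Kraft sum = 0.81640625. Satisfied.


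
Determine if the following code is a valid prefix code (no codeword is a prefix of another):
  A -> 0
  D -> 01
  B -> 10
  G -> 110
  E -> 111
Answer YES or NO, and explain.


Checking each pair (does one codeword prefix another?):
  A='0' vs D='01': prefix -- VIOLATION

NO -- this is NOT a valid prefix code. A (0) is a prefix of D (01).


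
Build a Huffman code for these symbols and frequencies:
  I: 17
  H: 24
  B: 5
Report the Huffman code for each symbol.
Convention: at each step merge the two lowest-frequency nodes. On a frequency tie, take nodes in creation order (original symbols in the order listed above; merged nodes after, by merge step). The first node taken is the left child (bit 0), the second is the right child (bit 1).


Huffman tree construction:
Step 1: Merge B(5) + I(17) = 22
Step 2: Merge (B+I)(22) + H(24) = 46
Read each symbol's code off the tree from the root (left child = 0, right child = 1).

Codes:
  I: 01 (length 2)
  H: 1 (length 1)
  B: 00 (length 2)
Average code length: 68/46 = 1.4783 bits/symbol


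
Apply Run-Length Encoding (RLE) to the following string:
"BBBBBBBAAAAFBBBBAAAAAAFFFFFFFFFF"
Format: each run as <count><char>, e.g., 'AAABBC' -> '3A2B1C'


Scanning runs left to right:
  i=0: run of 'B' x 7 -> '7B'
  i=7: run of 'A' x 4 -> '4A'
  i=11: run of 'F' x 1 -> '1F'
  i=12: run of 'B' x 4 -> '4B'
  i=16: run of 'A' x 6 -> '6A'
  i=22: run of 'F' x 10 -> '10F'

RLE = 7B4A1F4B6A10F


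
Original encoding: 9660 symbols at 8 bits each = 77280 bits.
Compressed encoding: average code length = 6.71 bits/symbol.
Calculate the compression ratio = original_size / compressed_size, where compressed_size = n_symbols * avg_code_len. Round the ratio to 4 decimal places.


original_size = n_symbols * orig_bits = 9660 * 8 = 77280 bits
compressed_size = n_symbols * avg_code_len = 9660 * 6.71 = 64818.6 bits
ratio = original_size / compressed_size = 77280 / 64818.6 = 1.1923

Compression ratio = 1.1923


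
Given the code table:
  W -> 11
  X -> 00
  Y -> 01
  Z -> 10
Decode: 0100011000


Decoding:
01 -> Y
00 -> X
01 -> Y
10 -> Z
00 -> X


Result: YXYZX


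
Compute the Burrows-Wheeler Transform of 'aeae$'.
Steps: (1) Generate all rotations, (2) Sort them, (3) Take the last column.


Rotations (sorted):
  0: $aeae -> last char: e
  1: ae$ae -> last char: e
  2: aeae$ -> last char: $
  3: e$aea -> last char: a
  4: eae$a -> last char: a


BWT = ee$aa


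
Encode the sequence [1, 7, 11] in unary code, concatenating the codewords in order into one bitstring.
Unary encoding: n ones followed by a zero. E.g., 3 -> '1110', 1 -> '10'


Encode each number as n ones followed by a terminating 0:
  1 -> 10 (2 bits)
  7 -> 11111110 (8 bits)
  11 -> 111111111110 (12 bits)
Total length = 2 + 8 + 12 = 22 bits.

Unary([1, 7, 11]) = 1011111110111111111110 (22 bits)


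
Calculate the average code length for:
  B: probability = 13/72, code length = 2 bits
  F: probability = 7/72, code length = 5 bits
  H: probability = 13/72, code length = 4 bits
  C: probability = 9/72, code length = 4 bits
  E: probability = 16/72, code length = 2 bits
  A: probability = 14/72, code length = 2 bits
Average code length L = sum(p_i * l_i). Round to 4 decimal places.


Weighted contributions p_i * l_i:
  B: (13/72) * 2 = 26/72
  F: (7/72) * 5 = 35/72
  H: (13/72) * 4 = 52/72
  C: (9/72) * 4 = 36/72
  E: (16/72) * 2 = 32/72
  A: (14/72) * 2 = 28/72
Sum = (26 + 35 + 52 + 36 + 32 + 28)/72 = 209/72

L = 209/72 = 2.9028 bits/symbol


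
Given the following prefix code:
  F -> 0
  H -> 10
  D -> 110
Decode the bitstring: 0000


Decoding step by step:
Bits 0 -> F
Bits 0 -> F
Bits 0 -> F
Bits 0 -> F


Decoded message: FFFF


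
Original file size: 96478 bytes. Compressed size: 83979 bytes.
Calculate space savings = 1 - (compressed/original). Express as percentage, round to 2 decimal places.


ratio = compressed/original = 83979/96478 = 0.870447
savings = 1 - ratio = 1 - 0.870447 = 0.129553
as a percentage: 0.129553 * 100 = 12.96%

Space savings = 1 - 83979/96478 = 12.96%


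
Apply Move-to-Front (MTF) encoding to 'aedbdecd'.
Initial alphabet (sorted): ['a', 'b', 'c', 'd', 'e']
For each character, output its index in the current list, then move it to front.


MTF encoding:
'a': index 0 in ['a', 'b', 'c', 'd', 'e'] -> ['a', 'b', 'c', 'd', 'e']
'e': index 4 in ['a', 'b', 'c', 'd', 'e'] -> ['e', 'a', 'b', 'c', 'd']
'd': index 4 in ['e', 'a', 'b', 'c', 'd'] -> ['d', 'e', 'a', 'b', 'c']
'b': index 3 in ['d', 'e', 'a', 'b', 'c'] -> ['b', 'd', 'e', 'a', 'c']
'd': index 1 in ['b', 'd', 'e', 'a', 'c'] -> ['d', 'b', 'e', 'a', 'c']
'e': index 2 in ['d', 'b', 'e', 'a', 'c'] -> ['e', 'd', 'b', 'a', 'c']
'c': index 4 in ['e', 'd', 'b', 'a', 'c'] -> ['c', 'e', 'd', 'b', 'a']
'd': index 2 in ['c', 'e', 'd', 'b', 'a'] -> ['d', 'c', 'e', 'b', 'a']


Output: [0, 4, 4, 3, 1, 2, 4, 2]


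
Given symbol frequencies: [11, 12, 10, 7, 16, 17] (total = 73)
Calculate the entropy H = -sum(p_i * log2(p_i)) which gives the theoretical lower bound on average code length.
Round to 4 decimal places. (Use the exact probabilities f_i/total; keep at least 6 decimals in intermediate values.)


Per-symbol terms -p_i * log2(p_i) with p_i = f_i/73:
  p = 11/73 = 0.150685: log2(p) = -2.730393, -p*log2(p) = 0.411429
  p = 12/73 = 0.164384: log2(p) = -2.604862, -p*log2(p) = 0.428197
  p = 10/73 = 0.136986: log2(p) = -2.867896, -p*log2(p) = 0.392863
  p = 7/73 = 0.095890: log2(p) = -3.382470, -p*log2(p) = 0.324346
  p = 16/73 = 0.219178: log2(p) = -2.189825, -p*log2(p) = 0.479962
  p = 17/73 = 0.232877: log2(p) = -2.102362, -p*log2(p) = 0.489591
H = 0.411429 + 0.428197 + 0.392863 + 0.324346 + 0.479962 + 0.489591 = 2.526388

H = 2.5264 bits/symbol


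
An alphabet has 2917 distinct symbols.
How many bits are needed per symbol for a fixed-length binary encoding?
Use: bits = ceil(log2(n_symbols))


log2(2917) = 11.5103
Bracket: 2^11 = 2048 < 2917 <= 2^12 = 4096
So ceil(log2(2917)) = 12

bits = ceil(log2(2917)) = ceil(11.5103) = 12 bits


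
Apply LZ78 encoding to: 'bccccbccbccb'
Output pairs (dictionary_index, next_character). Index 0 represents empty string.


LZ78 encoding steps:
Dictionary: {0: ''}
Step 1: w='' (idx 0), next='b' -> output (0, 'b'), add 'b' as idx 1
Step 2: w='' (idx 0), next='c' -> output (0, 'c'), add 'c' as idx 2
Step 3: w='c' (idx 2), next='c' -> output (2, 'c'), add 'cc' as idx 3
Step 4: w='c' (idx 2), next='b' -> output (2, 'b'), add 'cb' as idx 4
Step 5: w='cc' (idx 3), next='b' -> output (3, 'b'), add 'ccb' as idx 5
Step 6: w='ccb' (idx 5), end of input -> output (5, '')


Encoded: [(0, 'b'), (0, 'c'), (2, 'c'), (2, 'b'), (3, 'b'), (5, '')]


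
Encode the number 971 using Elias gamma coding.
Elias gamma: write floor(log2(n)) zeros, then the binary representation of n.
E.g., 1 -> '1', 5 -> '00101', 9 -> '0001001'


num_bits = floor(log2(971)) + 1 = 10
leading_zeros = num_bits - 1 = 9
binary(971) = 1111001011

Elias gamma(971) = '000000000' + '1111001011' = 0000000001111001011 (19 bits)


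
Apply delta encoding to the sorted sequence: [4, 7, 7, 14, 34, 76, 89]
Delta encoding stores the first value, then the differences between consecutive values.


First value: 4
Deltas:
  7 - 4 = 3
  7 - 7 = 0
  14 - 7 = 7
  34 - 14 = 20
  76 - 34 = 42
  89 - 76 = 13


Delta encoded: [4, 3, 0, 7, 20, 42, 13]


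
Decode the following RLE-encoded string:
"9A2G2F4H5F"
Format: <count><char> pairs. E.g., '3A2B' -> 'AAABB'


Expanding each <count><char> pair:
  9A -> 'AAAAAAAAA'
  2G -> 'GG'
  2F -> 'FF'
  4H -> 'HHHH'
  5F -> 'FFFFF'

Decoded = AAAAAAAAAGGFFHHHHFFFFF


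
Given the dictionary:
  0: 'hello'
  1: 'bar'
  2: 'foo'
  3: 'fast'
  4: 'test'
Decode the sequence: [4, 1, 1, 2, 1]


Look up each index in the dictionary:
  4 -> 'test'
  1 -> 'bar'
  1 -> 'bar'
  2 -> 'foo'
  1 -> 'bar'

Decoded: "test bar bar foo bar"


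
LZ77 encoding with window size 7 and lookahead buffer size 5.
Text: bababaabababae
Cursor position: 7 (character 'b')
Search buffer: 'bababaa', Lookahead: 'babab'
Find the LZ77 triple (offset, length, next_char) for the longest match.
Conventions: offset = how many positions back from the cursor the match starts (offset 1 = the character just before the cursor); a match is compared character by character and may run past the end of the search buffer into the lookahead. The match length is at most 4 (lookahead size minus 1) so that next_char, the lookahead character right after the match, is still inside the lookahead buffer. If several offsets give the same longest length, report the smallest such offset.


Try each offset into the search buffer:
  offset=1 (pos 6, char 'a'): match length 0
  offset=2 (pos 5, char 'a'): match length 0
  offset=3 (pos 4, char 'b'): match length 2
  offset=4 (pos 3, char 'a'): match length 0
  offset=5 (pos 2, char 'b'): match length 4
  offset=6 (pos 1, char 'a'): match length 0
  offset=7 (pos 0, char 'b'): match length 4
Longest match has length 4, found at offsets 5, 7; take the smallest, offset 5.
next_char = character at position 7 + 4 = 11 -> 'b'

Best match: offset=5, length=4 (matching 'baba' starting at position 2)
LZ77 triple: (5, 4, 'b')


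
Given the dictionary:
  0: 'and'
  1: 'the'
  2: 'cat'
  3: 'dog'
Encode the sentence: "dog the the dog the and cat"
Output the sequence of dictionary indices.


Look up each word in the dictionary:
  'dog' -> 3
  'the' -> 1
  'the' -> 1
  'dog' -> 3
  'the' -> 1
  'and' -> 0
  'cat' -> 2

Encoded: [3, 1, 1, 3, 1, 0, 2]


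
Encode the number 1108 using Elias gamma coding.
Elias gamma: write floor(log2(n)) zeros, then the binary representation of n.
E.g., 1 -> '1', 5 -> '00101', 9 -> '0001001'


num_bits = floor(log2(1108)) + 1 = 11
leading_zeros = num_bits - 1 = 10
binary(1108) = 10001010100

Elias gamma(1108) = '0000000000' + '10001010100' = 000000000010001010100 (21 bits)


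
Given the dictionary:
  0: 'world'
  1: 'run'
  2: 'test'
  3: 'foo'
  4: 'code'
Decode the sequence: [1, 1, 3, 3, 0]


Look up each index in the dictionary:
  1 -> 'run'
  1 -> 'run'
  3 -> 'foo'
  3 -> 'foo'
  0 -> 'world'

Decoded: "run run foo foo world"


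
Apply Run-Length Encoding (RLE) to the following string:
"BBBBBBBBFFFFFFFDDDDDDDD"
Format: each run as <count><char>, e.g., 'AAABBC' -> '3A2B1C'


Scanning runs left to right:
  i=0: run of 'B' x 8 -> '8B'
  i=8: run of 'F' x 7 -> '7F'
  i=15: run of 'D' x 8 -> '8D'

RLE = 8B7F8D


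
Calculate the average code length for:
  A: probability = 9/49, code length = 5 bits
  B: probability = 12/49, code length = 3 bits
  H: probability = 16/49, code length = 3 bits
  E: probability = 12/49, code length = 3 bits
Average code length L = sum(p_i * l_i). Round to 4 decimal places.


Weighted contributions p_i * l_i:
  A: (9/49) * 5 = 45/49
  B: (12/49) * 3 = 36/49
  H: (16/49) * 3 = 48/49
  E: (12/49) * 3 = 36/49
Sum = (45 + 36 + 48 + 36)/49 = 165/49

L = 165/49 = 3.3673 bits/symbol


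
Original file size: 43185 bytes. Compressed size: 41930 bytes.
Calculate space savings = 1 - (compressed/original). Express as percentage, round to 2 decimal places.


ratio = compressed/original = 41930/43185 = 0.970939
savings = 1 - ratio = 1 - 0.970939 = 0.029061
as a percentage: 0.029061 * 100 = 2.91%

Space savings = 1 - 41930/43185 = 2.91%


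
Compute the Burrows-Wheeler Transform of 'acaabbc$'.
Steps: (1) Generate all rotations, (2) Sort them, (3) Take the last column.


Rotations (sorted):
  0: $acaabbc -> last char: c
  1: aabbc$ac -> last char: c
  2: abbc$aca -> last char: a
  3: acaabbc$ -> last char: $
  4: bbc$acaa -> last char: a
  5: bc$acaab -> last char: b
  6: c$acaabb -> last char: b
  7: caabbc$a -> last char: a


BWT = cca$abba


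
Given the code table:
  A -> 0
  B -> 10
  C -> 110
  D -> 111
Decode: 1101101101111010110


Decoding:
110 -> C
110 -> C
110 -> C
111 -> D
10 -> B
10 -> B
110 -> C


Result: CCCDBBC


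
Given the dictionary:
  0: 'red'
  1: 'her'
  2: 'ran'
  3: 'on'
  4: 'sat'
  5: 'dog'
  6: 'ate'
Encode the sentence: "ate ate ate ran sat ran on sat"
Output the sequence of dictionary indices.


Look up each word in the dictionary:
  'ate' -> 6
  'ate' -> 6
  'ate' -> 6
  'ran' -> 2
  'sat' -> 4
  'ran' -> 2
  'on' -> 3
  'sat' -> 4

Encoded: [6, 6, 6, 2, 4, 2, 3, 4]


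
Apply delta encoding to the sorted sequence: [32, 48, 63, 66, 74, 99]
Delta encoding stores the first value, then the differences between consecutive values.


First value: 32
Deltas:
  48 - 32 = 16
  63 - 48 = 15
  66 - 63 = 3
  74 - 66 = 8
  99 - 74 = 25


Delta encoded: [32, 16, 15, 3, 8, 25]


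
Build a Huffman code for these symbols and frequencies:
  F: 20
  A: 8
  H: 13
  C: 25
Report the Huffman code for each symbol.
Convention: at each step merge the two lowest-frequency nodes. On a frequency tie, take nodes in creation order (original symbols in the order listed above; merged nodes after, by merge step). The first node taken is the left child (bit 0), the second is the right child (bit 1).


Huffman tree construction:
Step 1: Merge A(8) + H(13) = 21
Step 2: Merge F(20) + (A+H)(21) = 41
Step 3: Merge C(25) + (F+(A+H))(41) = 66
Read each symbol's code off the tree from the root (left child = 0, right child = 1).

Codes:
  F: 10 (length 2)
  A: 110 (length 3)
  H: 111 (length 3)
  C: 0 (length 1)
Average code length: 128/66 = 1.9394 bits/symbol


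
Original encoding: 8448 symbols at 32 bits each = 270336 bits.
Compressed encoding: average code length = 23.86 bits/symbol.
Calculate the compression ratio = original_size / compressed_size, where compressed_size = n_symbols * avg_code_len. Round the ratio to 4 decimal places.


original_size = n_symbols * orig_bits = 8448 * 32 = 270336 bits
compressed_size = n_symbols * avg_code_len = 8448 * 23.86 = 201569.28 bits
ratio = original_size / compressed_size = 270336 / 201569.28 = 1.3412

Compression ratio = 1.3412


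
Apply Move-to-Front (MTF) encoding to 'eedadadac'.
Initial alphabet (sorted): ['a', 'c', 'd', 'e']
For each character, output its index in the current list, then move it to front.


MTF encoding:
'e': index 3 in ['a', 'c', 'd', 'e'] -> ['e', 'a', 'c', 'd']
'e': index 0 in ['e', 'a', 'c', 'd'] -> ['e', 'a', 'c', 'd']
'd': index 3 in ['e', 'a', 'c', 'd'] -> ['d', 'e', 'a', 'c']
'a': index 2 in ['d', 'e', 'a', 'c'] -> ['a', 'd', 'e', 'c']
'd': index 1 in ['a', 'd', 'e', 'c'] -> ['d', 'a', 'e', 'c']
'a': index 1 in ['d', 'a', 'e', 'c'] -> ['a', 'd', 'e', 'c']
'd': index 1 in ['a', 'd', 'e', 'c'] -> ['d', 'a', 'e', 'c']
'a': index 1 in ['d', 'a', 'e', 'c'] -> ['a', 'd', 'e', 'c']
'c': index 3 in ['a', 'd', 'e', 'c'] -> ['c', 'a', 'd', 'e']


Output: [3, 0, 3, 2, 1, 1, 1, 1, 3]


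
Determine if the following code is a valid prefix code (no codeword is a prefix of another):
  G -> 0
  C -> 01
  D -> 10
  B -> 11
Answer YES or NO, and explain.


Checking each pair (does one codeword prefix another?):
  G='0' vs C='01': prefix -- VIOLATION

NO -- this is NOT a valid prefix code. G (0) is a prefix of C (01).


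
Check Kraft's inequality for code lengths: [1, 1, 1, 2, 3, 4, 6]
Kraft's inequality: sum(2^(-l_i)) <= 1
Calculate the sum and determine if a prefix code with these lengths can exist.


Sum = 2^(-1) + 2^(-1) + 2^(-1) + 2^(-2) + 2^(-3) + 2^(-4) + 2^(-6)
    = 0.5 + 0.5 + 0.5 + 0.25 + 0.125 + 0.0625 + 0.015625
    = 125/64 = 1.953125
Since 1.953125 > 1, Kraft's inequality is NOT satisfied.
A prefix code with these lengths CANNOT exist.

Kraft sum = 1.953125. Not satisfied.


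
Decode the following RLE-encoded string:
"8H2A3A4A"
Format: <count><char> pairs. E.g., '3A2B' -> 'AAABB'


Expanding each <count><char> pair:
  8H -> 'HHHHHHHH'
  2A -> 'AA'
  3A -> 'AAA'
  4A -> 'AAAA'

Decoded = HHHHHHHHAAAAAAAAA


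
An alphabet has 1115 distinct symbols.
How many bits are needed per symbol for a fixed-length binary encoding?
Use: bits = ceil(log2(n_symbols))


log2(1115) = 10.1228
Bracket: 2^10 = 1024 < 1115 <= 2^11 = 2048
So ceil(log2(1115)) = 11

bits = ceil(log2(1115)) = ceil(10.1228) = 11 bits


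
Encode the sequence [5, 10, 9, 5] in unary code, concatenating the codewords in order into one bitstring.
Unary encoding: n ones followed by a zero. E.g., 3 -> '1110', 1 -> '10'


Encode each number as n ones followed by a terminating 0:
  5 -> 111110 (6 bits)
  10 -> 11111111110 (11 bits)
  9 -> 1111111110 (10 bits)
  5 -> 111110 (6 bits)
Total length = 6 + 11 + 10 + 6 = 33 bits.

Unary([5, 10, 9, 5]) = 111110111111111101111111110111110 (33 bits)


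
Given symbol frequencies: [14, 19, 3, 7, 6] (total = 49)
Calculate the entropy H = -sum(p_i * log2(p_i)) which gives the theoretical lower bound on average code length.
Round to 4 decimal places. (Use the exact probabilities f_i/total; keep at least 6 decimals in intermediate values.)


Per-symbol terms -p_i * log2(p_i) with p_i = f_i/49:
  p = 14/49 = 0.285714: log2(p) = -1.807355, -p*log2(p) = 0.516387
  p = 19/49 = 0.387755: log2(p) = -1.366782, -p*log2(p) = 0.529977
  p = 3/49 = 0.061224: log2(p) = -4.029747, -p*log2(p) = 0.246719
  p = 7/49 = 0.142857: log2(p) = -2.807355, -p*log2(p) = 0.401051
  p = 6/49 = 0.122449: log2(p) = -3.029747, -p*log2(p) = 0.370989
H = 0.516387 + 0.529977 + 0.246719 + 0.401051 + 0.370989 = 2.065123

H = 2.0651 bits/symbol


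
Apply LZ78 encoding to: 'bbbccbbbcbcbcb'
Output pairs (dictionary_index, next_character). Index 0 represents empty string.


LZ78 encoding steps:
Dictionary: {0: ''}
Step 1: w='' (idx 0), next='b' -> output (0, 'b'), add 'b' as idx 1
Step 2: w='b' (idx 1), next='b' -> output (1, 'b'), add 'bb' as idx 2
Step 3: w='' (idx 0), next='c' -> output (0, 'c'), add 'c' as idx 3
Step 4: w='c' (idx 3), next='b' -> output (3, 'b'), add 'cb' as idx 4
Step 5: w='bb' (idx 2), next='c' -> output (2, 'c'), add 'bbc' as idx 5
Step 6: w='b' (idx 1), next='c' -> output (1, 'c'), add 'bc' as idx 6
Step 7: w='bc' (idx 6), next='b' -> output (6, 'b'), add 'bcb' as idx 7


Encoded: [(0, 'b'), (1, 'b'), (0, 'c'), (3, 'b'), (2, 'c'), (1, 'c'), (6, 'b')]


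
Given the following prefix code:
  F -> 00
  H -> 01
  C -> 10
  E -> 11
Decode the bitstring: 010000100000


Decoding step by step:
Bits 01 -> H
Bits 00 -> F
Bits 00 -> F
Bits 10 -> C
Bits 00 -> F
Bits 00 -> F


Decoded message: HFFCFF


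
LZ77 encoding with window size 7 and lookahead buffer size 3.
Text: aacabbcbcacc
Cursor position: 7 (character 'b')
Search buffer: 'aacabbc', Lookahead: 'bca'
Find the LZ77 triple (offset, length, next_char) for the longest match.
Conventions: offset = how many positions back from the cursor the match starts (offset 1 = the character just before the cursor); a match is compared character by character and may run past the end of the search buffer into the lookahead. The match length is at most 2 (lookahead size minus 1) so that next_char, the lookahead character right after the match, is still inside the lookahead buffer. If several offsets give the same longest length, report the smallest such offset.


Try each offset into the search buffer:
  offset=1 (pos 6, char 'c'): match length 0
  offset=2 (pos 5, char 'b'): match length 2
  offset=3 (pos 4, char 'b'): match length 1
  offset=4 (pos 3, char 'a'): match length 0
  offset=5 (pos 2, char 'c'): match length 0
  offset=6 (pos 1, char 'a'): match length 0
  offset=7 (pos 0, char 'a'): match length 0
Longest match has length 2 at offset 2.
next_char = character at position 7 + 2 = 9 -> 'a'

Best match: offset=2, length=2 (matching 'bc' starting at position 5)
LZ77 triple: (2, 2, 'a')


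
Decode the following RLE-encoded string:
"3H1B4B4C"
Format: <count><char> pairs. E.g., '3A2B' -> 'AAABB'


Expanding each <count><char> pair:
  3H -> 'HHH'
  1B -> 'B'
  4B -> 'BBBB'
  4C -> 'CCCC'

Decoded = HHHBBBBBCCCC


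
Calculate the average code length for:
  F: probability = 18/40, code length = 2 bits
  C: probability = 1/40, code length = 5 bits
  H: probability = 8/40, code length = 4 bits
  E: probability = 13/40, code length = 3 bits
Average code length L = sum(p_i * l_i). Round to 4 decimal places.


Weighted contributions p_i * l_i:
  F: (18/40) * 2 = 36/40
  C: (1/40) * 5 = 5/40
  H: (8/40) * 4 = 32/40
  E: (13/40) * 3 = 39/40
Sum = (36 + 5 + 32 + 39)/40 = 112/40

L = 112/40 = 2.8000 bits/symbol


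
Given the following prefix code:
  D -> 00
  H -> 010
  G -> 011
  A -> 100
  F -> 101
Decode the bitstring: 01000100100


Decoding step by step:
Bits 010 -> H
Bits 00 -> D
Bits 100 -> A
Bits 100 -> A


Decoded message: HDAA


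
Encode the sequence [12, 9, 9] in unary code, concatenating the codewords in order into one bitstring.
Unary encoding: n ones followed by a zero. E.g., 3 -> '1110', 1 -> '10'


Encode each number as n ones followed by a terminating 0:
  12 -> 1111111111110 (13 bits)
  9 -> 1111111110 (10 bits)
  9 -> 1111111110 (10 bits)
Total length = 13 + 10 + 10 = 33 bits.

Unary([12, 9, 9]) = 111111111111011111111101111111110 (33 bits)


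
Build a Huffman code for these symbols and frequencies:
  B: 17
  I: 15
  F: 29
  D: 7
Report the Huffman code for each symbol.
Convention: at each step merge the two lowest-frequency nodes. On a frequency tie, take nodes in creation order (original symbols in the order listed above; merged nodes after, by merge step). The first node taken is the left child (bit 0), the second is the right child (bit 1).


Huffman tree construction:
Step 1: Merge D(7) + I(15) = 22
Step 2: Merge B(17) + (D+I)(22) = 39
Step 3: Merge F(29) + (B+(D+I))(39) = 68
Read each symbol's code off the tree from the root (left child = 0, right child = 1).

Codes:
  B: 10 (length 2)
  I: 111 (length 3)
  F: 0 (length 1)
  D: 110 (length 3)
Average code length: 129/68 = 1.8971 bits/symbol
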